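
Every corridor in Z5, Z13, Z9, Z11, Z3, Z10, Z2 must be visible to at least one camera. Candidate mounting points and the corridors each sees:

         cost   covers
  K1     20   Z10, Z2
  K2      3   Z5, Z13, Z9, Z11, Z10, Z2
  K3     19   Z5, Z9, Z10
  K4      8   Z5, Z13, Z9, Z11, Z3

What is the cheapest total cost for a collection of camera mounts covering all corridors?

K2, K4 cover every corridor at cost 3 + 8 = 11.
Any cover uses at least 2 camera mounts; among all covering selections none totals below 11.

11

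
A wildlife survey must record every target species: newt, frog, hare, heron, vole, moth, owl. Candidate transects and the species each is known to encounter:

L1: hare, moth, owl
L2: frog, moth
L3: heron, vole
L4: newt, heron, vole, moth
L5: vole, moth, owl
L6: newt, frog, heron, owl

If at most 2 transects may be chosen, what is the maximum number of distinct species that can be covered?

Choosing L1, L4 covers {newt, hare, heron, vole, moth, owl} — 6 species.
No choice of 2 transects does better; here frog is left uncovered.

6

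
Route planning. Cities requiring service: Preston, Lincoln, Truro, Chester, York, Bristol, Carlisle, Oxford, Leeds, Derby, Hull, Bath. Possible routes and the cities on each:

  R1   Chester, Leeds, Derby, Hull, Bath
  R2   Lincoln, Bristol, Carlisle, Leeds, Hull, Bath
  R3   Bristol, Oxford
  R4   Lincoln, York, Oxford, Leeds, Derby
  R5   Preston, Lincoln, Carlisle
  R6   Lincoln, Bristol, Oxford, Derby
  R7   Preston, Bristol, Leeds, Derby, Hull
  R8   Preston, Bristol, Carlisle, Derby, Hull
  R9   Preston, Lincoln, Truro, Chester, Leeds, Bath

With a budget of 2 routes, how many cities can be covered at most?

Choosing R8, R9 covers {Preston, Lincoln, Truro, Chester, Bristol, Carlisle, Leeds, Derby, Hull, Bath} — 10 cities.
No choice of 2 routes does better; here York, Oxford are left uncovered.

10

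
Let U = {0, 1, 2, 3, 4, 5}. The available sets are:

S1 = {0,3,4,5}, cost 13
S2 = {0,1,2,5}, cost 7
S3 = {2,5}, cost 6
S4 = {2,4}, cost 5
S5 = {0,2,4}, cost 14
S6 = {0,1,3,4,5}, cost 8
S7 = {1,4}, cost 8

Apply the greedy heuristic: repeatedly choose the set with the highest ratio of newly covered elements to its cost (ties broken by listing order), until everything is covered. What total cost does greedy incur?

Pick 1: S6 adds 5 new (0, 1, 3, 4, 5) at cost 8 (ratio 5/8).
Pick 2: S4 adds 1 new (2) at cost 5 (ratio 1/5).
Greedy total cost: 8 + 5 = 13.

13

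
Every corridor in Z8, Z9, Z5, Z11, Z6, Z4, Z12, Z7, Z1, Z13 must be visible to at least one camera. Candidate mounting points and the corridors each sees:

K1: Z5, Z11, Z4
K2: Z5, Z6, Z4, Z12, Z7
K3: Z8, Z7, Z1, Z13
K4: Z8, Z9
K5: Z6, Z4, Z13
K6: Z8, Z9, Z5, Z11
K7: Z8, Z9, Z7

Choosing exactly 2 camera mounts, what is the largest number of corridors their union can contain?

8

Choosing K2, K3 covers {Z8, Z5, Z6, Z4, Z12, Z7, Z1, Z13} — 8 corridors.
No choice of 2 camera mounts does better; here Z9, Z11 are left uncovered.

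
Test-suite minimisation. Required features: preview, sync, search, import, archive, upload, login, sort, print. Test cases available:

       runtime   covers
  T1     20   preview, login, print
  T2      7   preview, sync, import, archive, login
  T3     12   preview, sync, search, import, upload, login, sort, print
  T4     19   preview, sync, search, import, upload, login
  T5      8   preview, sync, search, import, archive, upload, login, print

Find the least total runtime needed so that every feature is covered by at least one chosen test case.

T2, T3 cover every feature at runtime 7 + 12 = 19.
Any cover uses at least 2 test cases; among all covering selections none totals below 19.
Greedy by coverage-per-runtime would pick T5, T3 for 20 — worse than the optimum 19.

19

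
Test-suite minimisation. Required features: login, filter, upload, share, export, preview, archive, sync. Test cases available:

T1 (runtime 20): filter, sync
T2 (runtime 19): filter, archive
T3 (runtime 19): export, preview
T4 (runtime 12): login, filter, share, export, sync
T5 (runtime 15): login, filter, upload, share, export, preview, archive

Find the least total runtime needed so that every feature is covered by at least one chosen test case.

27

T4, T5 cover every feature at runtime 12 + 15 = 27.
Any cover uses at least 2 test cases; among all covering selections none totals below 27.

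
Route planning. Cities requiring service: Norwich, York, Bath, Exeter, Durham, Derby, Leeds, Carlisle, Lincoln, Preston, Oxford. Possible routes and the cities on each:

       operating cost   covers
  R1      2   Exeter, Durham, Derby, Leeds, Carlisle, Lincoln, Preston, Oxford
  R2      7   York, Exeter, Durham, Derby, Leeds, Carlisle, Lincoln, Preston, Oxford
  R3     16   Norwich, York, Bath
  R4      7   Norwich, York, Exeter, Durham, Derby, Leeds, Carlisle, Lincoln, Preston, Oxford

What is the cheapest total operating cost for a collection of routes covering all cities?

18

R1, R3 cover every city at operating cost 2 + 16 = 18.
Any cover uses at least 2 routes; among all covering selections none totals below 18.
Greedy by coverage-per-operating cost would pick R1, R4, R3 for 25 — worse than the optimum 18.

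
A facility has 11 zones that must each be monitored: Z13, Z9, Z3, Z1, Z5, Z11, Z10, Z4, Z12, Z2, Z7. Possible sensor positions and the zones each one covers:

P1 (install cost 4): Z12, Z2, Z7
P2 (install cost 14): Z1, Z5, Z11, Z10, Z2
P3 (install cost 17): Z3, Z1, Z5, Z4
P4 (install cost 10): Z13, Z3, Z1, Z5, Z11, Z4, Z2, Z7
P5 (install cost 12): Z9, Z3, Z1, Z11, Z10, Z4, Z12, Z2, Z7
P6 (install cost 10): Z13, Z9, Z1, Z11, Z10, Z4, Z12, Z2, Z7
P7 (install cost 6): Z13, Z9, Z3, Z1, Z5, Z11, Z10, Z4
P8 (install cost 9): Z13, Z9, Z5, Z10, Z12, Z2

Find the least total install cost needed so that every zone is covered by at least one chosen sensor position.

10

P1, P7 cover every zone at install cost 4 + 6 = 10.
Any cover uses at least 2 sensor positions; among all covering selections none totals below 10.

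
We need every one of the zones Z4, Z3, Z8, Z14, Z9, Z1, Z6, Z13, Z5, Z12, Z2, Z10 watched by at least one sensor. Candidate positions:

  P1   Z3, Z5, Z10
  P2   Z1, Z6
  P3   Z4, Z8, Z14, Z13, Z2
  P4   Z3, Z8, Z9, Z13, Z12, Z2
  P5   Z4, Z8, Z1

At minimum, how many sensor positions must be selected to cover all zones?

P1, P2, P3, P4 together cover {Z4, Z3, Z8, Z14, Z9, Z1, Z6, Z13, Z5, Z12, Z2, Z10} — every zone.
No 3 of the 5 sensor positions cover everything (all 10 triples fall short), so 4 is minimum.

4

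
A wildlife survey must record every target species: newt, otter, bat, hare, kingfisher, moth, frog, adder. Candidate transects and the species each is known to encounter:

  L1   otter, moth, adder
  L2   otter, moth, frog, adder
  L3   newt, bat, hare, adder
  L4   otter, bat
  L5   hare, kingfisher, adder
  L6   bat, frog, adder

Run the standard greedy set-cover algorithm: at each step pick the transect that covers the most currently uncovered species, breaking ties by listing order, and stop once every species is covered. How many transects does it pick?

3

Pick 1: L2 covers 4 new species (otter, moth, frog, adder).
Pick 2: L3 covers 3 new species (newt, bat, hare).
Pick 3: L5 covers 1 new species (kingfisher).
Greedy uses 3 transects.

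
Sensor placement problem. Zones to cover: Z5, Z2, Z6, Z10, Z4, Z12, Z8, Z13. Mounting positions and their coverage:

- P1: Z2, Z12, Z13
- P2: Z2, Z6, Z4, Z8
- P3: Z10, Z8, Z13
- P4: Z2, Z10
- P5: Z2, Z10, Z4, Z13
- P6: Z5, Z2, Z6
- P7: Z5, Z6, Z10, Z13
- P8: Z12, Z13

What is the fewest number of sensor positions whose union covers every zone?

P1, P2, P7 together cover {Z5, Z2, Z6, Z10, Z4, Z12, Z8, Z13} — every zone.
No 2 of the 8 sensor positions cover everything (all 28 pairs fall short), so 3 is minimum.

3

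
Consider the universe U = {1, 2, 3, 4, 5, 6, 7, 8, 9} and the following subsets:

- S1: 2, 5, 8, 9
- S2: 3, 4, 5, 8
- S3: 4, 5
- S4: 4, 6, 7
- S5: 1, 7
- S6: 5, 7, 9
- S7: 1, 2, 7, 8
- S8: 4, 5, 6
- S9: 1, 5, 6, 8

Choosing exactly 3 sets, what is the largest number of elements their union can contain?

Choosing S1, S2, S4 covers {2, 3, 4, 5, 6, 7, 8, 9} — 8 elements.
No choice of 3 sets does better; here 1 is left uncovered.

8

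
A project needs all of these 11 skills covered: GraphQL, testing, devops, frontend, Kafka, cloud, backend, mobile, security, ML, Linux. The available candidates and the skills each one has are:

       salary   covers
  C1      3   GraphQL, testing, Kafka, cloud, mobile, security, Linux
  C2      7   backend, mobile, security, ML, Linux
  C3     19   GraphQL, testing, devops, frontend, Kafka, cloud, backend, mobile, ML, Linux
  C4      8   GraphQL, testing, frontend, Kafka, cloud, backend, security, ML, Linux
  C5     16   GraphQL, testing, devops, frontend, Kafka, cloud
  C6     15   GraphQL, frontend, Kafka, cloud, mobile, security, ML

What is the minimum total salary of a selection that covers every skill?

22

C1, C3 cover every skill at salary 3 + 19 = 22.
Any cover uses at least 2 candidates; among all covering selections none totals below 22.
Greedy by coverage-per-salary would pick C1, C4, C5 for 27 — worse than the optimum 22.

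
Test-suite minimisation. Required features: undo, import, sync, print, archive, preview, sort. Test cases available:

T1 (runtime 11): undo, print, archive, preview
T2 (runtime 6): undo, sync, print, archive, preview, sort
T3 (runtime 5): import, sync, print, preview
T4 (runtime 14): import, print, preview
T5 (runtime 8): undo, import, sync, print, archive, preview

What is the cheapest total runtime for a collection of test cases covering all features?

11

T2, T3 cover every feature at runtime 6 + 5 = 11.
Any cover uses at least 2 test cases; among all covering selections none totals below 11.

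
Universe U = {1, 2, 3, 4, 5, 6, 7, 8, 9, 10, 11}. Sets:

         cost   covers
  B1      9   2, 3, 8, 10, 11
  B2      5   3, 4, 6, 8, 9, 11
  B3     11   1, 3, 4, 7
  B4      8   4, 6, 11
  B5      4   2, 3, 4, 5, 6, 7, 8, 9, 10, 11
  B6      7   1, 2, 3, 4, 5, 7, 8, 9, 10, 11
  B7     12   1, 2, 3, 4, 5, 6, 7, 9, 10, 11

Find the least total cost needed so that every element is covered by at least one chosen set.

11

B5, B6 cover every element at cost 4 + 7 = 11.
Any cover uses at least 2 sets; among all covering selections none totals below 11.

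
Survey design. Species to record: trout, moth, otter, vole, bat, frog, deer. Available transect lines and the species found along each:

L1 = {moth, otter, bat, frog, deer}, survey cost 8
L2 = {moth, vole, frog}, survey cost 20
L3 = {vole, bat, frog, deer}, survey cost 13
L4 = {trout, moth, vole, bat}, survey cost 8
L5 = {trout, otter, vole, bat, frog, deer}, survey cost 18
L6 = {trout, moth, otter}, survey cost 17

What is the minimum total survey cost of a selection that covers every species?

16

L1, L4 cover every species at survey cost 8 + 8 = 16.
Any cover uses at least 2 transects; among all covering selections none totals below 16.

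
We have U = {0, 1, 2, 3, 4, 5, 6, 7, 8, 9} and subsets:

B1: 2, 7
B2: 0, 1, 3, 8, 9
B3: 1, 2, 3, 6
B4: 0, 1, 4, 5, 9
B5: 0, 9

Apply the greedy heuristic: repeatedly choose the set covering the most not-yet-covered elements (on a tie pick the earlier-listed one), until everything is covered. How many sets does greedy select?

4

Pick 1: B2 covers 5 new elements (0, 1, 3, 8, 9).
Pick 2: B1 covers 2 new elements (2, 7).
Pick 3: B4 covers 2 new elements (4, 5).
Pick 4: B3 covers 1 new elements (6).
Greedy uses 4 sets.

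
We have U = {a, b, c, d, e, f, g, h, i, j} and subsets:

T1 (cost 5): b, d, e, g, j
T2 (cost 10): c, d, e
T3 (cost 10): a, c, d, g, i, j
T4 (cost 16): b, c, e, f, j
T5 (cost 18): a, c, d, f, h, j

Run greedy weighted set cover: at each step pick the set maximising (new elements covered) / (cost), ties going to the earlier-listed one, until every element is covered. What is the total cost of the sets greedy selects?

33

Pick 1: T1 adds 5 new (b, d, e, g, j) at cost 5 (ratio 5/5).
Pick 2: T3 adds 3 new (a, c, i) at cost 10 (ratio 3/10).
Pick 3: T5 adds 2 new (f, h) at cost 18 (ratio 2/18).
Greedy total cost: 5 + 10 + 18 = 33.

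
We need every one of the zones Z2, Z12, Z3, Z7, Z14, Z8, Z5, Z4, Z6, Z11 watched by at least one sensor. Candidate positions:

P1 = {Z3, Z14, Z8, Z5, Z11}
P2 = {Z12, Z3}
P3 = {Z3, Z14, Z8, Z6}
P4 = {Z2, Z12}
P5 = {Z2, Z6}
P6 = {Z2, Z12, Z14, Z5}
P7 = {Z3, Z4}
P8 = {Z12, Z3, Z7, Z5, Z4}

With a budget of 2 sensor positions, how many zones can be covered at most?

8

Choosing P1, P8 covers {Z12, Z3, Z7, Z14, Z8, Z5, Z4, Z11} — 8 zones.
No choice of 2 sensor positions does better; here Z2, Z6 are left uncovered.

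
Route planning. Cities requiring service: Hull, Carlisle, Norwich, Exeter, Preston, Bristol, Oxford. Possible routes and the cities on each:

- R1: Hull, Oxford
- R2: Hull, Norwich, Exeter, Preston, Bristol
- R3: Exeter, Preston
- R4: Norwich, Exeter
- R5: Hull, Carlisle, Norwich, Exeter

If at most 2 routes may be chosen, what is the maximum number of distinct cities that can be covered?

6

Choosing R1, R2 covers {Hull, Norwich, Exeter, Preston, Bristol, Oxford} — 6 cities.
No choice of 2 routes does better; here Carlisle is left uncovered.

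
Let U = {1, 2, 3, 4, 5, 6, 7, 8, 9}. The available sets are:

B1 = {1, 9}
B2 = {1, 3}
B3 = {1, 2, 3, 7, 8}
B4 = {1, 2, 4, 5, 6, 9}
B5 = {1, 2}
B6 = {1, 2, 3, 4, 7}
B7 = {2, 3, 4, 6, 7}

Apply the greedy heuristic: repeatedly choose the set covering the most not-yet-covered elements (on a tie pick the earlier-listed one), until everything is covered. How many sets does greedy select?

2

Pick 1: B4 covers 6 new elements (1, 2, 4, 5, 6, 9).
Pick 2: B3 covers 3 new elements (3, 7, 8).
Greedy uses 2 sets.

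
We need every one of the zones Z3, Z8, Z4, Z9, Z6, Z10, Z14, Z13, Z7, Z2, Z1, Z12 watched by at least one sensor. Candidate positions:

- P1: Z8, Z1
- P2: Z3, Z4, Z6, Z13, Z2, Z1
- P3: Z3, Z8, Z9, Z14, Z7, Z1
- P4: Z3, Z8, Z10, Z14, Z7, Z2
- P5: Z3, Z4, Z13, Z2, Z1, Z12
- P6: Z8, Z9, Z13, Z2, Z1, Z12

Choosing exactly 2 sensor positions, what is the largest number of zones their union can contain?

10

Choosing P2, P3 covers {Z3, Z8, Z4, Z9, Z6, Z14, Z13, Z7, Z2, Z1} — 10 zones.
No choice of 2 sensor positions does better; here Z10, Z12 are left uncovered.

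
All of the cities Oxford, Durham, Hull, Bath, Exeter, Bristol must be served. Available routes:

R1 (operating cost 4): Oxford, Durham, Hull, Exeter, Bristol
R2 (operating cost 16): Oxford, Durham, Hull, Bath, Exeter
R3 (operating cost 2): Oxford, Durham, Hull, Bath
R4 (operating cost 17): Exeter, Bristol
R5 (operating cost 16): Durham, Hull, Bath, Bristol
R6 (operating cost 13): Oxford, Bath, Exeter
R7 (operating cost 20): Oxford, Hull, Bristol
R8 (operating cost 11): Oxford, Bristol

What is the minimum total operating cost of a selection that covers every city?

6

R1, R3 cover every city at operating cost 4 + 2 = 6.
Any cover uses at least 2 routes; among all covering selections none totals below 6.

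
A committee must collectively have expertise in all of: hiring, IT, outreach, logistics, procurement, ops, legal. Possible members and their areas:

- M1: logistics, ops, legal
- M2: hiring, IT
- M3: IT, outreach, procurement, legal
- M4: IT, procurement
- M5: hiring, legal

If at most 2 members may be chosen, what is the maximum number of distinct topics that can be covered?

Choosing M1, M3 covers {IT, outreach, logistics, procurement, ops, legal} — 6 topics.
No choice of 2 members does better; here hiring is left uncovered.

6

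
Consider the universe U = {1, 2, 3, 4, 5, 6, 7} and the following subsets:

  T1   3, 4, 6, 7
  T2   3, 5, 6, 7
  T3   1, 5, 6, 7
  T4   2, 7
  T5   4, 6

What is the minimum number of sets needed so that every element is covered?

T1, T3, T4 together cover {1, 2, 3, 4, 5, 6, 7} — every element.
No 2 of the 5 sets cover everything (all 10 pairs fall short), so 3 is minimum.

3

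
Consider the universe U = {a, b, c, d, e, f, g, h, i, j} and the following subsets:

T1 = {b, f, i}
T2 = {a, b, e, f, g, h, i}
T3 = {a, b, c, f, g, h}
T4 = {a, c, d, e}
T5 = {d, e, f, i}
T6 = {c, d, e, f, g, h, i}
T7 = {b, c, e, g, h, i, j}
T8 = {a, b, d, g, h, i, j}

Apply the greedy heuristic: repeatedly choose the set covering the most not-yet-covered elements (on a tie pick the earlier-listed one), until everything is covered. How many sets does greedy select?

Pick 1: T2 covers 7 new elements (a, b, e, f, g, h, i).
Pick 2: T4 covers 2 new elements (c, d).
Pick 3: T7 covers 1 new elements (j).
Greedy uses 3 sets. (The true minimum is 2.)

3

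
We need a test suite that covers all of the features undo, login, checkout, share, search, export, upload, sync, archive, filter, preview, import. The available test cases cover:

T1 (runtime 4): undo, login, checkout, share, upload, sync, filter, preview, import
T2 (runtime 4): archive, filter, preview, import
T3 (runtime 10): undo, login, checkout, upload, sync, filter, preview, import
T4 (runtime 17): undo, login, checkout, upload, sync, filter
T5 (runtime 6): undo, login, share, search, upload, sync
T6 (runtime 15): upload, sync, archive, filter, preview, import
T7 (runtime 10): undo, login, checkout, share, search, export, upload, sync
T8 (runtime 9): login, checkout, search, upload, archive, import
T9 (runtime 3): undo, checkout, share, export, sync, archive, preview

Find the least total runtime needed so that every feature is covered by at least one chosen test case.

T1, T5, T9 cover every feature at runtime 4 + 6 + 3 = 13.
Any cover uses at least 2 test cases; among all covering selections none totals below 13.

13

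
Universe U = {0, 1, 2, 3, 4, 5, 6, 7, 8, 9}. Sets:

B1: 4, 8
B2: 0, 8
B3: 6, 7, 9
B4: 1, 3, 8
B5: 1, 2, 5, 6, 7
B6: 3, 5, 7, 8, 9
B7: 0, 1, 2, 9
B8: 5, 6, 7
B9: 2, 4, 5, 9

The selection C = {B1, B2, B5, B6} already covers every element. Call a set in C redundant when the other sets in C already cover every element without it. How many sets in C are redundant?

0

Drop B1: 4 uncovered — not redundant.
Drop B2: 0 uncovered — not redundant.
Drop B5: 1, 2, 6 uncovered — not redundant.
Drop B6: 3, 9 uncovered — not redundant.
None of the sets in C is redundant.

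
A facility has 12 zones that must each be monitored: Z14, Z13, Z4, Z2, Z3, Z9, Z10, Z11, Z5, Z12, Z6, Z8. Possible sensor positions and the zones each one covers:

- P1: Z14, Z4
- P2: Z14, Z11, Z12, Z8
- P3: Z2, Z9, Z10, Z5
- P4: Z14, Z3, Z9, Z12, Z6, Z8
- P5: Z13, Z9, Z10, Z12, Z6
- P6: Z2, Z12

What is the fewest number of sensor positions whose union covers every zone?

P1, P2, P3, P4, P5 together cover {Z14, Z13, Z4, Z2, Z3, Z9, Z10, Z11, Z5, Z12, Z6, Z8} — every zone.
No 4 of the 6 sensor positions cover everything (all 15 size-4 selections fall short), so 5 is minimum.

5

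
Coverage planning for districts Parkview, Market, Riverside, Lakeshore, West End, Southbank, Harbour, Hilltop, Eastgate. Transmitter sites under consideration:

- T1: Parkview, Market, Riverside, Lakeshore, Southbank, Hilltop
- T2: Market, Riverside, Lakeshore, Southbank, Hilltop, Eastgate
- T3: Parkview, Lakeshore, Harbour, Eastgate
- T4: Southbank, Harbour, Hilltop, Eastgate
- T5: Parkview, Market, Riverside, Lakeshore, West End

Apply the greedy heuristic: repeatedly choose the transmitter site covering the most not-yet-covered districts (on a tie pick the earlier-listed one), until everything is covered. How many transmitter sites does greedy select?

Pick 1: T1 covers 6 new districts (Parkview, Market, Riverside, Lakeshore, Southbank, Hilltop).
Pick 2: T3 covers 2 new districts (Harbour, Eastgate).
Pick 3: T5 covers 1 new districts (West End).
Greedy uses 3 transmitter sites. (The true minimum is 2.)

3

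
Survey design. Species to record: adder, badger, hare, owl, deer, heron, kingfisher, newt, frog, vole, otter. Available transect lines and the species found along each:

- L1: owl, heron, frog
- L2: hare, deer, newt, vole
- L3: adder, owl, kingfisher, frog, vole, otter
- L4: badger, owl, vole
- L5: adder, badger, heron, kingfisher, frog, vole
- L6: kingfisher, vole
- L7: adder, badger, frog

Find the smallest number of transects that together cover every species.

L2, L3, L5 together cover {adder, badger, hare, owl, deer, heron, kingfisher, newt, frog, vole, otter} — every species.
No 2 of the 7 transects cover everything (all 21 pairs fall short), so 3 is minimum.

3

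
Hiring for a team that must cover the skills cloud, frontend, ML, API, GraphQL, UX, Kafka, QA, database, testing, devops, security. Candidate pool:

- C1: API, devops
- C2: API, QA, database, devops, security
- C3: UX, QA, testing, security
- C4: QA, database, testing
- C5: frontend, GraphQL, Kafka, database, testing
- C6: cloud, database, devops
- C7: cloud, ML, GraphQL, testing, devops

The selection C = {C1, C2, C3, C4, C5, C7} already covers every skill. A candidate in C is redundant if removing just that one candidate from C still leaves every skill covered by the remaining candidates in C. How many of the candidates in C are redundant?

Drop C1: the rest still cover every skill — redundant.
Drop C2: the rest still cover every skill — redundant.
Drop C3: UX uncovered — not redundant.
Drop C4: the rest still cover every skill — redundant.
Drop C5: frontend, Kafka uncovered — not redundant.
Drop C7: cloud, ML uncovered — not redundant.
3 redundant: C1, C2, C4.

3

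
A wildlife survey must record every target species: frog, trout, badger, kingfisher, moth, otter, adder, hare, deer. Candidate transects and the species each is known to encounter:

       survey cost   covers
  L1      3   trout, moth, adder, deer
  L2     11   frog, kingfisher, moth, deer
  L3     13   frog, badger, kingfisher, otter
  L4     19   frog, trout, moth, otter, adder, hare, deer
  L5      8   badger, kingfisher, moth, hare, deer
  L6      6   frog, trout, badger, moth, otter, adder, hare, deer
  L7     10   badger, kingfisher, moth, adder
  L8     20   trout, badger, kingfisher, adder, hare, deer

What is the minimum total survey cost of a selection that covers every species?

L5, L6 cover every species at survey cost 8 + 6 = 14.
Any cover uses at least 2 transects; among all covering selections none totals below 14.
Greedy by coverage-per-survey cost would pick L1, L6, L5 for 17 — worse than the optimum 14.

14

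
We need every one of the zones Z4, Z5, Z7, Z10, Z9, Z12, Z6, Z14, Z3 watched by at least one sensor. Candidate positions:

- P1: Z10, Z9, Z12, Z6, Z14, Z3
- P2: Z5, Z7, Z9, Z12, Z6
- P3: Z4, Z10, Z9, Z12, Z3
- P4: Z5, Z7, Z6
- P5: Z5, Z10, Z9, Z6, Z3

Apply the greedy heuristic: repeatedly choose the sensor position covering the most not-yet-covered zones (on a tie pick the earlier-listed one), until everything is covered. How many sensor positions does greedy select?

3

Pick 1: P1 covers 6 new zones (Z10, Z9, Z12, Z6, Z14, Z3).
Pick 2: P2 covers 2 new zones (Z5, Z7).
Pick 3: P3 covers 1 new zones (Z4).
Greedy uses 3 sensor positions.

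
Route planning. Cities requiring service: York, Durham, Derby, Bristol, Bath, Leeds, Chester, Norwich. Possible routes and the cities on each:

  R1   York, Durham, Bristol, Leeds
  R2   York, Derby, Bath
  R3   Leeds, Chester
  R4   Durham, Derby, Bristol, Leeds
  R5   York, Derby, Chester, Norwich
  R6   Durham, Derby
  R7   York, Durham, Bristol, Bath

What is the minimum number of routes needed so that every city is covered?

3

R1, R2, R5 together cover {York, Durham, Derby, Bristol, Bath, Leeds, Chester, Norwich} — every city.
No 2 of the 7 routes cover everything (all 21 pairs fall short), so 3 is minimum.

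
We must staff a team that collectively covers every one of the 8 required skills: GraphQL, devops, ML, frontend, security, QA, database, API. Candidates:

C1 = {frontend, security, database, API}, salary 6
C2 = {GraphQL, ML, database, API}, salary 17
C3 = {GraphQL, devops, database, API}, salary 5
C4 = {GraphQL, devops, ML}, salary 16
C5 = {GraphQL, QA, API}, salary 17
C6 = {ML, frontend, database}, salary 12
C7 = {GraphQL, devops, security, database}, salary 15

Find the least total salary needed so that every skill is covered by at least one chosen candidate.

C1, C4, C5 cover every skill at salary 6 + 16 + 17 = 39.
Any cover uses at least 3 candidates; among all covering selections none totals below 39.
Greedy by coverage-per-salary would pick C3, C1, C6, C5 for 40 — worse than the optimum 39.

39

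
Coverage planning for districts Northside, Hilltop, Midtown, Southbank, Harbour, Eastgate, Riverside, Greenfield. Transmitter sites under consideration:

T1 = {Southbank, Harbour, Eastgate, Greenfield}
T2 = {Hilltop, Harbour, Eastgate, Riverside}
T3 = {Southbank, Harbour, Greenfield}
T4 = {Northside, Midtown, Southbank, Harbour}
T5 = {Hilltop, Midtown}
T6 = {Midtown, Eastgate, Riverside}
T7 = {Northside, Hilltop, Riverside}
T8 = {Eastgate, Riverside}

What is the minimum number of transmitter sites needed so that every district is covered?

3

T1, T2, T4 together cover {Northside, Hilltop, Midtown, Southbank, Harbour, Eastgate, Riverside, Greenfield} — every district.
No 2 of the 8 transmitter sites cover everything (all 28 pairs fall short), so 3 is minimum.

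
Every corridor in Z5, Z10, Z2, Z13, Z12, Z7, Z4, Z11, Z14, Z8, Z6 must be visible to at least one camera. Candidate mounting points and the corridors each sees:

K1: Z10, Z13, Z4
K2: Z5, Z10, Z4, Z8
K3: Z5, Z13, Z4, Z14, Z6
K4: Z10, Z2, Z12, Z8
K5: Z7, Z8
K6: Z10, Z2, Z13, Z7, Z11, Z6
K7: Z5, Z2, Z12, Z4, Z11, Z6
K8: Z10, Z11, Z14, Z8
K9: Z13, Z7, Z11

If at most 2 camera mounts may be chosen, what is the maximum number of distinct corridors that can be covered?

Choosing K2, K6 covers {Z5, Z10, Z2, Z13, Z7, Z4, Z11, Z8, Z6} — 9 corridors.
No choice of 2 camera mounts does better; here Z12, Z14 are left uncovered.

9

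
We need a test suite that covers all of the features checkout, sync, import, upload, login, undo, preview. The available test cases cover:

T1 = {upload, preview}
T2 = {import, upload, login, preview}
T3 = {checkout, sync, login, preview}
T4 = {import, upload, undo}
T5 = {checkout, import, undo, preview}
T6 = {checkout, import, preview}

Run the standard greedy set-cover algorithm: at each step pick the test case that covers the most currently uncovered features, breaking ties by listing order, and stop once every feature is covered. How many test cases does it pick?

3

Pick 1: T2 covers 4 new features (import, upload, login, preview).
Pick 2: T3 covers 2 new features (checkout, sync).
Pick 3: T4 covers 1 new features (undo).
Greedy uses 3 test cases. (The true minimum is 2.)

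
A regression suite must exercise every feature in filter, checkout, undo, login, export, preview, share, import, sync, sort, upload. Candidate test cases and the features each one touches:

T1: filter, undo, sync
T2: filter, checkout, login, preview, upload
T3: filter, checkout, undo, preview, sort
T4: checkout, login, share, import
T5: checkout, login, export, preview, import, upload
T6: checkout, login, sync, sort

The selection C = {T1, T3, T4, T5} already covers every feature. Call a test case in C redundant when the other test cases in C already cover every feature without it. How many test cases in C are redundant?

0

Drop T1: sync uncovered — not redundant.
Drop T3: sort uncovered — not redundant.
Drop T4: share uncovered — not redundant.
Drop T5: export, upload uncovered — not redundant.
None of the test cases in C is redundant.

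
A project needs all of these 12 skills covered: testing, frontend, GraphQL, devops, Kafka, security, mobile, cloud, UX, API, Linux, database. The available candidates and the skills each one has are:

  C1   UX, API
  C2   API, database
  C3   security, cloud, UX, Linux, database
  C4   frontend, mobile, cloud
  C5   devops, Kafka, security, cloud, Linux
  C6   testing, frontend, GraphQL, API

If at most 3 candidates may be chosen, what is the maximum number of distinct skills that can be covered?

11

Choosing C3, C5, C6 covers {testing, frontend, GraphQL, devops, Kafka, security, cloud, UX, API, Linux, database} — 11 skills.
No choice of 3 candidates does better; here mobile is left uncovered.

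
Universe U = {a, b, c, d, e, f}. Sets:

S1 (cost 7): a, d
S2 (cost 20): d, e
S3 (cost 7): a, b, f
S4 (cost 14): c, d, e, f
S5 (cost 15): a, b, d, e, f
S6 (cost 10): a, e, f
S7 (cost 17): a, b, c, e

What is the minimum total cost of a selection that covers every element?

S3, S4 cover every element at cost 7 + 14 = 21.
Any cover uses at least 2 sets; among all covering selections none totals below 21.

21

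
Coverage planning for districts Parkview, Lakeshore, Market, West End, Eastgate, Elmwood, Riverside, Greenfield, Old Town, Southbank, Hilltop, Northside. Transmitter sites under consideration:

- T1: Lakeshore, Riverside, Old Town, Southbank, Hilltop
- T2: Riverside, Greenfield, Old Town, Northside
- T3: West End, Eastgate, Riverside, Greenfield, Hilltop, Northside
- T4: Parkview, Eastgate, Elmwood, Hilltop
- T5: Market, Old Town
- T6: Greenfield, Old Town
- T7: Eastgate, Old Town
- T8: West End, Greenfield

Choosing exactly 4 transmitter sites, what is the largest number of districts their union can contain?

12

Choosing T1, T3, T4, T5 covers {Parkview, Lakeshore, Market, West End, Eastgate, Elmwood, Riverside, Greenfield, Old Town, Southbank, Hilltop, Northside} — 12 districts.
That is all 12 districts.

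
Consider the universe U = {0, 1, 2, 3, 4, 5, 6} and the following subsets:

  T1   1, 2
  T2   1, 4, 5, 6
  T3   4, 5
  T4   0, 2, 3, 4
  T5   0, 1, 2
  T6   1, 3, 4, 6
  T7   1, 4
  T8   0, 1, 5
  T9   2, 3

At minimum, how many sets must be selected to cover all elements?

T2, T4 together cover {0, 1, 2, 3, 4, 5, 6} — every element.
No single set contains all 7 elements, so 2 is optimal.

2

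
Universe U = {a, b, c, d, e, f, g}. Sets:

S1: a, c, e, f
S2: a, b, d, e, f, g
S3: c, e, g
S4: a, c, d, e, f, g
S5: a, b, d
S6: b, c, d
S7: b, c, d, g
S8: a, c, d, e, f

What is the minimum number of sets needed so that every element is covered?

S1, S2 together cover {a, b, c, d, e, f, g} — every element.
No single set contains all 7 elements, so 2 is optimal.

2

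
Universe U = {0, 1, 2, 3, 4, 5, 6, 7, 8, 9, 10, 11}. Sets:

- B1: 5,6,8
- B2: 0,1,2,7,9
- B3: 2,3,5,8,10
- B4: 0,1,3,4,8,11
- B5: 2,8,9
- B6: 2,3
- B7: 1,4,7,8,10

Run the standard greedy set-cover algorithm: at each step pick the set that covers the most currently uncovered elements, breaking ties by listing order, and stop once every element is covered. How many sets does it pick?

4

Pick 1: B4 covers 6 new elements (0, 1, 3, 4, 8, 11).
Pick 2: B2 covers 3 new elements (2, 7, 9).
Pick 3: B1 covers 2 new elements (5, 6).
Pick 4: B3 covers 1 new elements (10).
Greedy uses 4 sets.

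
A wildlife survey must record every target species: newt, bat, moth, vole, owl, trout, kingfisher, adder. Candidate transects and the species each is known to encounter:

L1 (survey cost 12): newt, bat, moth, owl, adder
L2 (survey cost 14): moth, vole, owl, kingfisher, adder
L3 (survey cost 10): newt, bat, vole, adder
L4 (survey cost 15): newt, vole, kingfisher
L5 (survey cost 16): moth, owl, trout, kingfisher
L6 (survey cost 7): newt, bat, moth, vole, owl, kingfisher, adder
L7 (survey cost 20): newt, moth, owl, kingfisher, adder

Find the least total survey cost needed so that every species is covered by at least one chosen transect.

23

L5, L6 cover every species at survey cost 16 + 7 = 23.
Any cover uses at least 2 transects; among all covering selections none totals below 23.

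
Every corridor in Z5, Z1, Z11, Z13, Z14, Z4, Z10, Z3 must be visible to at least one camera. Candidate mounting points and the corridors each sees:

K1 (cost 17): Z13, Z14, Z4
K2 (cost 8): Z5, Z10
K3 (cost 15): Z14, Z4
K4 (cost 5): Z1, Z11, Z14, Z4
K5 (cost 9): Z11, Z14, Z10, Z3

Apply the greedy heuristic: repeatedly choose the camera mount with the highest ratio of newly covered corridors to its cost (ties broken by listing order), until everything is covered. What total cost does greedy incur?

39

Pick 1: K4 adds 4 new (Z1, Z11, Z14, Z4) at cost 5 (ratio 4/5).
Pick 2: K2 adds 2 new (Z5, Z10) at cost 8 (ratio 2/8).
Pick 3: K5 adds 1 new (Z3) at cost 9 (ratio 1/9).
Pick 4: K1 adds 1 new (Z13) at cost 17 (ratio 1/17).
Greedy total cost: 5 + 8 + 9 + 17 = 39.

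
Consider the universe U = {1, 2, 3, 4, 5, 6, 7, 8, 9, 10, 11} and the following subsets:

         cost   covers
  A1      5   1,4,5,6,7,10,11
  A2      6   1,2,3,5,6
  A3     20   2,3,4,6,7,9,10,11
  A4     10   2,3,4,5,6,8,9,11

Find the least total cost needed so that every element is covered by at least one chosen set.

A1, A4 cover every element at cost 5 + 10 = 15.
Any cover uses at least 2 sets; among all covering selections none totals below 15.

15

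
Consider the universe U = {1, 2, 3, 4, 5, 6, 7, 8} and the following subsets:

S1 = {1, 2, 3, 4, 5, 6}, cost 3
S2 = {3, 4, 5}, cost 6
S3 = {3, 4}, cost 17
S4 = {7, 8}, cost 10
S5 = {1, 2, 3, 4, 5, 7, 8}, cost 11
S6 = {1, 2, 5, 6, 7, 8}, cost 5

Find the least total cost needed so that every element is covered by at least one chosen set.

S1, S6 cover every element at cost 3 + 5 = 8.
Any cover uses at least 2 sets; among all covering selections none totals below 8.

8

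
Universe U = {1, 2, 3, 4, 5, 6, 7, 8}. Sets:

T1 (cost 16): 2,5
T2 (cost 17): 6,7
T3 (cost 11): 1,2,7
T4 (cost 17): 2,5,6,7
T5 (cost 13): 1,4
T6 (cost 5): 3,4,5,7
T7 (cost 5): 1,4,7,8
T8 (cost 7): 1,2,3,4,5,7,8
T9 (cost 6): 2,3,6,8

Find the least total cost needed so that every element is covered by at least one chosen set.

13

T8, T9 cover every element at cost 7 + 6 = 13.
Any cover uses at least 2 sets; among all covering selections none totals below 13.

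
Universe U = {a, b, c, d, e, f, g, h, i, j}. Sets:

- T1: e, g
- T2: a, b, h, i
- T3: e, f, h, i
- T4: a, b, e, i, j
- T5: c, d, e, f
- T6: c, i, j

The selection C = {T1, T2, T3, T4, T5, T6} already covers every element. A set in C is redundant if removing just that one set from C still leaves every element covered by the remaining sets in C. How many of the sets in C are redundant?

4

Drop T1: g uncovered — not redundant.
Drop T2: the rest still cover every element — redundant.
Drop T3: the rest still cover every element — redundant.
Drop T4: the rest still cover every element — redundant.
Drop T5: d uncovered — not redundant.
Drop T6: the rest still cover every element — redundant.
4 redundant: T2, T3, T4, T6.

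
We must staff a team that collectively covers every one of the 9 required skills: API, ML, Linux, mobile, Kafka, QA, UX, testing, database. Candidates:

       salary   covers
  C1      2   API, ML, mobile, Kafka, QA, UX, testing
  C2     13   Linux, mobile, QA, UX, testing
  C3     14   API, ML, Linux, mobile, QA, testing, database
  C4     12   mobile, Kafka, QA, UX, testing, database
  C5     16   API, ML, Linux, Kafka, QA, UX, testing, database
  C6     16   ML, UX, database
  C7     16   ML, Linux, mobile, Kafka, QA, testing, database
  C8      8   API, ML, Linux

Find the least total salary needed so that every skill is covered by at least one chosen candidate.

C1, C3 cover every skill at salary 2 + 14 = 16.
Any cover uses at least 2 candidates; among all covering selections none totals below 16.

16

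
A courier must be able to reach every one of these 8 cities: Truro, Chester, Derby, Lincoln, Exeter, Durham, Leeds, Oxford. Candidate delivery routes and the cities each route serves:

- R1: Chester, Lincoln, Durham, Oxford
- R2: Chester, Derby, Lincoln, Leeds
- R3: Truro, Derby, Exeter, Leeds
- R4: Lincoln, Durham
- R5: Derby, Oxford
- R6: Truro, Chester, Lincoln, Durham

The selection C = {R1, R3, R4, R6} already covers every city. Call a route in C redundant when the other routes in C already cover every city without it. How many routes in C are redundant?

2

Drop R1: Oxford uncovered — not redundant.
Drop R3: Derby, Exeter, Leeds uncovered — not redundant.
Drop R4: the rest still cover every city — redundant.
Drop R6: the rest still cover every city — redundant.
2 redundant: R4, R6.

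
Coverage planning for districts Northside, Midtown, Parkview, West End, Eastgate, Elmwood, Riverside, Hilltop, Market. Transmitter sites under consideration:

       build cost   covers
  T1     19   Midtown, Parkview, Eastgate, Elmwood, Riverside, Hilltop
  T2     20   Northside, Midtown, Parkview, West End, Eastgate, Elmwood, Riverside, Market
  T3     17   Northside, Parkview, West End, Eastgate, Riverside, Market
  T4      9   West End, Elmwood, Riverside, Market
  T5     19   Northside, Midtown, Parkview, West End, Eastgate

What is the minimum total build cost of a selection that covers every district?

36

T1, T3 cover every district at build cost 19 + 17 = 36.
Any cover uses at least 2 transmitter sites; among all covering selections none totals below 36.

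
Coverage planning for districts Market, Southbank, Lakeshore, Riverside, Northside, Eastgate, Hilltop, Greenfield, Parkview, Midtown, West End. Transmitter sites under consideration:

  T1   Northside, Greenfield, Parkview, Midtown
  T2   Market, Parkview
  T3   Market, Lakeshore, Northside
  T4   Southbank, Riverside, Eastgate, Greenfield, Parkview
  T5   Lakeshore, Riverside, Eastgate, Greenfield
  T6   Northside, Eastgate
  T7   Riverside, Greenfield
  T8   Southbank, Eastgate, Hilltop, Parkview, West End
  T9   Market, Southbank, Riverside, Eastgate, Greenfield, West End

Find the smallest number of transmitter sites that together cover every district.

4

T1, T2, T5, T8 together cover {Market, Southbank, Lakeshore, Riverside, Northside, Eastgate, Hilltop, Greenfield, Parkview, Midtown, West End} — every district.
No 3 of the 9 transmitter sites cover everything (all 84 triples fall short), so 4 is minimum.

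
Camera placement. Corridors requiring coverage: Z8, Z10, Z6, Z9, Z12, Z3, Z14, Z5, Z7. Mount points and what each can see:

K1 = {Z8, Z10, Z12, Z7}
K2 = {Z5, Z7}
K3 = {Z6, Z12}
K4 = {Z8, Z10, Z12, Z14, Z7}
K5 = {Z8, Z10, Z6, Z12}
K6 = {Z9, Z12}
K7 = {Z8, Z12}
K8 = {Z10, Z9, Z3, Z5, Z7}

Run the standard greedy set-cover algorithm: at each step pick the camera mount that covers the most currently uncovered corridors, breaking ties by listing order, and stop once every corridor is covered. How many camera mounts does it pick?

3

Pick 1: K4 covers 5 new corridors (Z8, Z10, Z12, Z14, Z7).
Pick 2: K8 covers 3 new corridors (Z9, Z3, Z5).
Pick 3: K3 covers 1 new corridors (Z6).
Greedy uses 3 camera mounts.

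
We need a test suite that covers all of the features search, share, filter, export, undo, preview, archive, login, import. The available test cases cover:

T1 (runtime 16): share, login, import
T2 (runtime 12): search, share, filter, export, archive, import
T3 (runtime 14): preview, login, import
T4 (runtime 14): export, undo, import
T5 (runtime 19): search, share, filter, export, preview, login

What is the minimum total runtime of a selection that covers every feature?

40

T2, T3, T4 cover every feature at runtime 12 + 14 + 14 = 40.
Any cover uses at least 3 test cases; among all covering selections none totals below 40.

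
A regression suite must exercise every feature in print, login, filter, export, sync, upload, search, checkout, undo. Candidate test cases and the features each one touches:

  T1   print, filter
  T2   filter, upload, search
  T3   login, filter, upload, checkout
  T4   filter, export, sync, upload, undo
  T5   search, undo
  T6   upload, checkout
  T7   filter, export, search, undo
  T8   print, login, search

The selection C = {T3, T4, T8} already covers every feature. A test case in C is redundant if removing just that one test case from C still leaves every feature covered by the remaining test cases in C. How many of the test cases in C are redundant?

Drop T3: checkout uncovered — not redundant.
Drop T4: export, sync, undo uncovered — not redundant.
Drop T8: print, search uncovered — not redundant.
None of the test cases in C is redundant.

0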